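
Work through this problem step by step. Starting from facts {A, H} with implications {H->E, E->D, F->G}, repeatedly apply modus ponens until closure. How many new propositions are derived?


Initial facts: {A, H}
Apply modus ponens to closure:
  H and H->E  =>  E
  E and E->D  =>  D
Final known: {A, D, E, H}
New propositions: {D, E}
Count = 2

2


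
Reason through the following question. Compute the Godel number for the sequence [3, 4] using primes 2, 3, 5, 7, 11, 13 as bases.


Encode each element as an exponent of the corresponding prime:
  2^3 = 8
  3^4 = 81
Product = 8 * 81 = 648

648


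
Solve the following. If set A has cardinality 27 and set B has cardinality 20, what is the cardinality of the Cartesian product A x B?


The Cartesian product A x B contains all ordered pairs (a, b).
|A x B| = |A| * |B| = 27 * 20 = 540

540


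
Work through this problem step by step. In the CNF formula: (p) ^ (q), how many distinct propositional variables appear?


Identify each variable that appears in the formula.
Variables found: p, q
Count = 2

2


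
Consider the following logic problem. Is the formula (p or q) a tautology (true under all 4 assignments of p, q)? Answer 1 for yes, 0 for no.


Check all 4 assignments:
p=0, q=0: 0
p=0, q=1: 1
p=1, q=0: 1
p=1, q=1: 1
Satisfying count = 3/4.
Tautology iff count = 4: no.

0


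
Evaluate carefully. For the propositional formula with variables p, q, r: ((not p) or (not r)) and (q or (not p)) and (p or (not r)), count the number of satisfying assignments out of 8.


Evaluate all 8 assignments for p, q, r:
p=0, q=0, r=0: 1
p=0, q=0, r=1: 0
p=0, q=1, r=0: 1
p=0, q=1, r=1: 0
p=1, q=0, r=0: 0
p=1, q=0, r=1: 0
p=1, q=1, r=0: 1
p=1, q=1, r=1: 0
Satisfying count = 3

3


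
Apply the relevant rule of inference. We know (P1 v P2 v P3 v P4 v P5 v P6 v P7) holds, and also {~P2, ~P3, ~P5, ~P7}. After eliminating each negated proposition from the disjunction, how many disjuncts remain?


Original disjuncts (7): P1, P2, P3, P4, P5, P6, P7
Negated (eliminate): ~P2, ~P3, ~P5, ~P7
Remaining disjuncts: P1, P4, P6
Count = 7 - 4 = 3

3


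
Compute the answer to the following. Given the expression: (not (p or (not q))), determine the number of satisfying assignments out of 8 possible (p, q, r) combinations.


Check all 8 assignments:
p=0, q=0, r=0: 0
p=0, q=0, r=1: 0
p=0, q=1, r=0: 1
p=0, q=1, r=1: 1
p=1, q=0, r=0: 0
p=1, q=0, r=1: 0
p=1, q=1, r=0: 0
p=1, q=1, r=1: 0
Count of True = 2

2


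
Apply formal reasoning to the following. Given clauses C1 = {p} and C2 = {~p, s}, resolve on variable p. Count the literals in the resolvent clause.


Remove p from C1 and ~p from C2.
C1 remainder: {}
C2 remainder: {s}
Union (resolvent): {s}
Resolvent has 1 literal(s).

1


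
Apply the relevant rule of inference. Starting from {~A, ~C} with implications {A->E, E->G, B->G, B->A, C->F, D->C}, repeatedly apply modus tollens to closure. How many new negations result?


Initial negated facts: {~A, ~C}
Apply modus tollens to closure:
  ~A and B->A  =>  ~B
  ~C and D->C  =>  ~D
Final negated: {~A, ~B, ~C, ~D}
New negations: {~B, ~D}
Count = 2

2


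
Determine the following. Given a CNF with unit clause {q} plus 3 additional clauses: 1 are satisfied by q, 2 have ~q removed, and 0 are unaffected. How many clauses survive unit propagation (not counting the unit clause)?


Satisfied (removed): 1
Shortened (remain): 2
Unchanged (remain): 0
Remaining = 2 + 0 = 2

2


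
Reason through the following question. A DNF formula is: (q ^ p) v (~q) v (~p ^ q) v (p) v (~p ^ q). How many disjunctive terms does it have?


A DNF formula is a disjunction of terms (conjunctions).
Terms are separated by v.
Counting the disjuncts: 5 terms.

5


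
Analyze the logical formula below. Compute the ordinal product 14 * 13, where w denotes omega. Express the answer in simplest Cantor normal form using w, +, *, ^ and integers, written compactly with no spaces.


Compute 14 * 13.
Ordinal * is associative and left-distributive over +, but NOT commutative; for finite n>1, n*w = w but w*n stays w*n.
Both finite; ordinal * agrees with natural *: 14 * 13 = 182.
Result = 182

182


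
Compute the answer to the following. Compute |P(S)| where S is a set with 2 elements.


The power set of a set with n elements has 2^n elements.
|P(S)| = 2^2 = 4

4


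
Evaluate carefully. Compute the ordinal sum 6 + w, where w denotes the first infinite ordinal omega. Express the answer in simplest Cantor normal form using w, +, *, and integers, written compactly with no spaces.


Compute 6 + w.
Ordinal + is associative but NOT commutative; for finite n>0, n + w = w but w + n stays w+n.
Any finite left addend is absorbed by w on the right: 6 + w = w.
Result = w

w


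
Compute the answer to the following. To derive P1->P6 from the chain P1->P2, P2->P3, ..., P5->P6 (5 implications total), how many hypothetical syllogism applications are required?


With 5 implications in a chain connecting 6 propositions:
P1->P2, P2->P3, ..., P5->P6
Steps needed = (number of implications) - 1 = 5 - 1 = 4

4


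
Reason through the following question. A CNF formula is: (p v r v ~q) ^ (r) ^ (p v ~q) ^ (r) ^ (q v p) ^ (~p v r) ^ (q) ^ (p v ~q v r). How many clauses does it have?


A CNF formula is a conjunction of clauses.
Clauses are separated by ^.
Counting the conjuncts: 8 clauses.

8


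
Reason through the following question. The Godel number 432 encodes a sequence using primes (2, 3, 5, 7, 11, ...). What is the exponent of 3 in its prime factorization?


Factorize 432 by dividing by 3 repeatedly.
Division steps: 3 divides 432 exactly 3 time(s).
Exponent of 3 = 3

3


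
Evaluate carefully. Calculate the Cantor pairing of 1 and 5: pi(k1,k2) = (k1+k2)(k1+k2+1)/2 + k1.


k1 + k2 = 6
(k1+k2)(k1+k2+1)/2 = 6 * 7 / 2 = 21
pi = 21 + 1 = 22

22


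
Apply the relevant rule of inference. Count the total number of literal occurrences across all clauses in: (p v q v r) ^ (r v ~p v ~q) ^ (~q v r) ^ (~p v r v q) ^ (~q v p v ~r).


Counting literals in each clause:
Clause 1: 3 literal(s)
Clause 2: 3 literal(s)
Clause 3: 2 literal(s)
Clause 4: 3 literal(s)
Clause 5: 3 literal(s)
Total = 14

14


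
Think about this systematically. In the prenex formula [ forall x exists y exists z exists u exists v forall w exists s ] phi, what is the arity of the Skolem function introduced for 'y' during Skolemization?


Quantifier prefix: forall x exists y exists z exists u exists v forall w exists s
'y' is existentially quantified at position 2.
Universal variables preceding it: x
Skolem function arity = 1

1


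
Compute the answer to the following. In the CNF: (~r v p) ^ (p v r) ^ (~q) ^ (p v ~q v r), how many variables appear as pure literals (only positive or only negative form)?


Check each variable for pure literal status:
p: pure positive
q: pure negative
r: mixed (not pure)
Pure literal count = 2

2


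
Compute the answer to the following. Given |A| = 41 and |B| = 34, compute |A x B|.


The Cartesian product A x B contains all ordered pairs (a, b).
|A x B| = |A| * |B| = 41 * 34 = 1394

1394


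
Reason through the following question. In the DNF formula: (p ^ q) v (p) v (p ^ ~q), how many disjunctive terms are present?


A DNF formula is a disjunction of terms (conjunctions).
Terms are separated by v.
Counting the disjuncts: 3 terms.

3


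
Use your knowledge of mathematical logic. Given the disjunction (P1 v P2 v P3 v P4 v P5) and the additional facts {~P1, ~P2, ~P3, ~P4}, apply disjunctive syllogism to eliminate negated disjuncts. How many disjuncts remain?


Original disjuncts (5): P1, P2, P3, P4, P5
Negated (eliminate): ~P1, ~P2, ~P3, ~P4
Remaining disjuncts: P5
Count = 5 - 4 = 1

1


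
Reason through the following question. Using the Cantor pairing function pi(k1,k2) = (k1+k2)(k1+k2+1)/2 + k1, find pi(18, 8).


k1 + k2 = 26
(k1+k2)(k1+k2+1)/2 = 26 * 27 / 2 = 351
pi = 351 + 18 = 369

369


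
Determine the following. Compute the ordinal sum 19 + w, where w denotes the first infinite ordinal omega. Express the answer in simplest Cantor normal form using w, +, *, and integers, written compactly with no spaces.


Compute 19 + w.
Ordinal + is associative but NOT commutative; for finite n>0, n + w = w but w + n stays w+n.
Any finite left addend is absorbed by w on the right: 19 + w = w.
Result = w

w


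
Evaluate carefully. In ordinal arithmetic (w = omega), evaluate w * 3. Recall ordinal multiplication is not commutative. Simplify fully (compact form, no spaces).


Compute w * 3.
Ordinal * is associative and left-distributive over +, but NOT commutative; for finite n>1, n*w = w but w*n stays w*n.
w * 3 means 3 copies of w concatenated: w*3.
Result = w*3

w*3


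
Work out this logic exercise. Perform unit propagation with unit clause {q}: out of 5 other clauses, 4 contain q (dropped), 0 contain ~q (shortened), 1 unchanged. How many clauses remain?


Satisfied (removed): 4
Shortened (remain): 0
Unchanged (remain): 1
Remaining = 0 + 1 = 1

1


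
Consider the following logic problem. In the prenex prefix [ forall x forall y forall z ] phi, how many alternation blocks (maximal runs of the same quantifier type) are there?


Quantifier-type sequence: A A A  (A=forall, E=exists)
Group into maximal same-type runs:
  Ax3
Number of blocks = 1

1


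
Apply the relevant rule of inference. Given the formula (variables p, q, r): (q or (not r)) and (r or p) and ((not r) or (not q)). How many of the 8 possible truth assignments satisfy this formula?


Evaluate all 8 assignments for p, q, r:
p=0, q=0, r=0: 0
p=0, q=0, r=1: 0
p=0, q=1, r=0: 0
p=0, q=1, r=1: 0
p=1, q=0, r=0: 1
p=1, q=0, r=1: 0
p=1, q=1, r=0: 1
p=1, q=1, r=1: 0
Satisfying count = 2

2


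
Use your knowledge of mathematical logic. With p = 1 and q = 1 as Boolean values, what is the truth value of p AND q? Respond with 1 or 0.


p = 1, q = 1
Operation: p AND q
Evaluate: 1 AND 1 = 1

1


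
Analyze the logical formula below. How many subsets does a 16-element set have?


The power set of a set with n elements has 2^n elements.
|P(S)| = 2^16 = 65536

65536


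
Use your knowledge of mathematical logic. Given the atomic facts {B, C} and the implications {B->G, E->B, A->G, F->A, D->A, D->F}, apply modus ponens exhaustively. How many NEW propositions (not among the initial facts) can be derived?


Initial facts: {B, C}
Apply modus ponens to closure:
  B and B->G  =>  G
Final known: {B, C, G}
New propositions: {G}
Count = 1

1


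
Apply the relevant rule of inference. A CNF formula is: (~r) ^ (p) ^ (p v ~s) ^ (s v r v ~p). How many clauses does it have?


A CNF formula is a conjunction of clauses.
Clauses are separated by ^.
Counting the conjuncts: 4 clauses.

4


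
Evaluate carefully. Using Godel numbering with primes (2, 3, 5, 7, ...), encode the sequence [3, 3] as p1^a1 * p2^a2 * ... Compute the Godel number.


Encode each element as an exponent of the corresponding prime:
  2^3 = 8
  3^3 = 27
Product = 8 * 27 = 216

216


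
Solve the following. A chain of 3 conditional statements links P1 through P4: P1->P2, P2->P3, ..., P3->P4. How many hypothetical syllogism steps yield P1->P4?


With 3 implications in a chain connecting 4 propositions:
P1->P2, P2->P3, ..., P3->P4
Steps needed = (number of implications) - 1 = 3 - 1 = 2

2


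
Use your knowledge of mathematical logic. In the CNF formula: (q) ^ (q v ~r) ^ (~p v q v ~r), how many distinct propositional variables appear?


Identify each variable that appears in the formula.
Variables found: p, q, r
Count = 3

3


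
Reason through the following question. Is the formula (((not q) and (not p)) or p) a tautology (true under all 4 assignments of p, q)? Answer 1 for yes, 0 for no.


Check all 4 assignments:
p=0, q=0: 1
p=0, q=1: 0
p=1, q=0: 1
p=1, q=1: 1
Satisfying count = 3/4.
Tautology iff count = 4: no.

0


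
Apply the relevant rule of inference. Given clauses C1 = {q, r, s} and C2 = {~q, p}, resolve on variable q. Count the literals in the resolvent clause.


Remove q from C1 and ~q from C2.
C1 remainder: {r, s}
C2 remainder: {p}
Union (resolvent): {p, r, s}
Resolvent has 3 literal(s).

3


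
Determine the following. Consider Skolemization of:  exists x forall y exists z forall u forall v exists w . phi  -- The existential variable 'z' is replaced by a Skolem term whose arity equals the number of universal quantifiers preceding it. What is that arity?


Quantifier prefix: exists x forall y exists z forall u forall v exists w
'z' is existentially quantified at position 3.
Universal variables preceding it: y
Skolem function arity = 1

1


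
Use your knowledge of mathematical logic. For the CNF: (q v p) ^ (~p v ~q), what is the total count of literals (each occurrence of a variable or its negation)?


Counting literals in each clause:
Clause 1: 2 literal(s)
Clause 2: 2 literal(s)
Total = 4

4


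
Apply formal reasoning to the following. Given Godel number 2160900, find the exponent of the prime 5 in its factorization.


Factorize 2160900 by dividing by 5 repeatedly.
Division steps: 5 divides 2160900 exactly 2 time(s).
Exponent of 5 = 2

2


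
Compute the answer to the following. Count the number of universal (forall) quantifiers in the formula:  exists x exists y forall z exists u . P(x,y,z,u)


Quantifier prefix: exists x exists y forall z exists u
Mark each quantifier type:
  E E U E
Universal count = 1, Existential count = 3
Asked for universal (forall) quantifiers: 1

1


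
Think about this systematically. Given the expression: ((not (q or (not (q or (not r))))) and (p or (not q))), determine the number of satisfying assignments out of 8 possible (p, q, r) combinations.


Check all 8 assignments:
p=0, q=0, r=0: 1
p=0, q=0, r=1: 0
p=0, q=1, r=0: 0
p=0, q=1, r=1: 0
p=1, q=0, r=0: 1
p=1, q=0, r=1: 0
p=1, q=1, r=0: 0
p=1, q=1, r=1: 0
Count of True = 2

2


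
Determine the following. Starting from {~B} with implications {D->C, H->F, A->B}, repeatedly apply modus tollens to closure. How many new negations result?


Initial negated facts: {~B}
Apply modus tollens to closure:
  ~B and A->B  =>  ~A
Final negated: {~A, ~B}
New negations: {~A}
Count = 1

1


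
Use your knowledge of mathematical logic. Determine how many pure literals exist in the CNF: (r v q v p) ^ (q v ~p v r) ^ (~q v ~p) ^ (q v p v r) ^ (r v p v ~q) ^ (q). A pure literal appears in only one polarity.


Check each variable for pure literal status:
p: mixed (not pure)
q: mixed (not pure)
r: pure positive
Pure literal count = 1

1


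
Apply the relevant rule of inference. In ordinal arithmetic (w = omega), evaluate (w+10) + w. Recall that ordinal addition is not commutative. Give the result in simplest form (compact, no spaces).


Compute (w+10) + w.
Ordinal + is associative but NOT commutative; for finite n>0, n + w = w but w + n stays w+n.
(w+10) + w = w + (10+w) = w + w = w*2 (the finite tail 10 is absorbed by the right w).
Result = w*2

w*2


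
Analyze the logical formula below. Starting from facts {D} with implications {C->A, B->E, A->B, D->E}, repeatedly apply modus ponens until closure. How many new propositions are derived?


Initial facts: {D}
Apply modus ponens to closure:
  D and D->E  =>  E
Final known: {D, E}
New propositions: {E}
Count = 1

1


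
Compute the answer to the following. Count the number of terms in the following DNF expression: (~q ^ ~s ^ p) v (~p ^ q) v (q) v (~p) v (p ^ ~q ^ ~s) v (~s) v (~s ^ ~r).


A DNF formula is a disjunction of terms (conjunctions).
Terms are separated by v.
Counting the disjuncts: 7 terms.

7


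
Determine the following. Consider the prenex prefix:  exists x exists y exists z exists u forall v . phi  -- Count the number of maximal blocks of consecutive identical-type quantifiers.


Quantifier-type sequence: E E E E A  (A=forall, E=exists)
Group into maximal same-type runs:
  Ex4 | Ax1
Number of blocks = 2

2


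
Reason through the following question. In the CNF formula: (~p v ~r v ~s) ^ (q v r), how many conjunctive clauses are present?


A CNF formula is a conjunction of clauses.
Clauses are separated by ^.
Counting the conjuncts: 2 clauses.

2


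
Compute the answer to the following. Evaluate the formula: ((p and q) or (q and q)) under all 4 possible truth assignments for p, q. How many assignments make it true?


Check all 4 assignments:
p=0, q=0: 0
p=0, q=1: 1
p=1, q=0: 0
p=1, q=1: 1
Count of True = 2

2


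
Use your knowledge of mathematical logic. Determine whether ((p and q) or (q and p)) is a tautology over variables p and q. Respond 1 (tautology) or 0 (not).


Check all 4 assignments:
p=0, q=0: 0
p=0, q=1: 0
p=1, q=0: 0
p=1, q=1: 1
Satisfying count = 1/4.
Tautology iff count = 4: no.

0


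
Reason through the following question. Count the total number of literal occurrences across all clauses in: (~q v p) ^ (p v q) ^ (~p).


Counting literals in each clause:
Clause 1: 2 literal(s)
Clause 2: 2 literal(s)
Clause 3: 1 literal(s)
Total = 5

5


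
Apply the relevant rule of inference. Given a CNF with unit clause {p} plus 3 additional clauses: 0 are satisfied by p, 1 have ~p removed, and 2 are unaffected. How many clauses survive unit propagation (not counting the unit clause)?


Satisfied (removed): 0
Shortened (remain): 1
Unchanged (remain): 2
Remaining = 1 + 2 = 3

3


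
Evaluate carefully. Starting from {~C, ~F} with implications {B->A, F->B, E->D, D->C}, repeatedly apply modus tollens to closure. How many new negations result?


Initial negated facts: {~C, ~F}
Apply modus tollens to closure:
  ~C and D->C  =>  ~D
  ~D and E->D  =>  ~E
Final negated: {~C, ~D, ~E, ~F}
New negations: {~D, ~E}
Count = 2

2


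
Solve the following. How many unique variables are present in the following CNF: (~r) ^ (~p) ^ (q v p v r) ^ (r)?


Identify each variable that appears in the formula.
Variables found: p, q, r
Count = 3

3


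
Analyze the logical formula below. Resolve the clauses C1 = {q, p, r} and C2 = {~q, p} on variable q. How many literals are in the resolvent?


Remove q from C1 and ~q from C2.
C1 remainder: {p, r}
C2 remainder: {p}
Union (resolvent): {p, r}
Resolvent has 2 literal(s).

2


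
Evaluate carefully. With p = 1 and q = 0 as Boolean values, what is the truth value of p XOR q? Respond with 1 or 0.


p = 1, q = 0
Operation: p XOR q
Evaluate: 1 XOR 0 = 1

1


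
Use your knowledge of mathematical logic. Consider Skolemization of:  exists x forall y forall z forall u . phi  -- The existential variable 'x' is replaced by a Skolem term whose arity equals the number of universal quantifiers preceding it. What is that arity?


Quantifier prefix: exists x forall y forall z forall u
'x' is existentially quantified at position 1.
No universal quantifiers precede it.
Skolem function arity = 0 (a Skolem constant)

0


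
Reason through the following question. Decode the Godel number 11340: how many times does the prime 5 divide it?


Factorize 11340 by dividing by 5 repeatedly.
Division steps: 5 divides 11340 exactly 1 time(s).
Exponent of 5 = 1

1


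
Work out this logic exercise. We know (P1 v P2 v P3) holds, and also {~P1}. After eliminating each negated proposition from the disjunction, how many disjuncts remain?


Original disjuncts (3): P1, P2, P3
Negated (eliminate): ~P1
Remaining disjuncts: P2, P3
Count = 3 - 1 = 2

2


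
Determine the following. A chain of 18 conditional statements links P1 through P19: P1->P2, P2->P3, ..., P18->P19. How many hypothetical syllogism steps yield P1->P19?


With 18 implications in a chain connecting 19 propositions:
P1->P2, P2->P3, ..., P18->P19
Steps needed = (number of implications) - 1 = 18 - 1 = 17

17


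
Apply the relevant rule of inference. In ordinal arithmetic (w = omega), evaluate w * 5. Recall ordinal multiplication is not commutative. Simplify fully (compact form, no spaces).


Compute w * 5.
Ordinal * is associative and left-distributive over +, but NOT commutative; for finite n>1, n*w = w but w*n stays w*n.
w * 5 means 5 copies of w concatenated: w*5.
Result = w*5

w*5


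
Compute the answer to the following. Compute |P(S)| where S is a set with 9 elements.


The power set of a set with n elements has 2^n elements.
|P(S)| = 2^9 = 512

512


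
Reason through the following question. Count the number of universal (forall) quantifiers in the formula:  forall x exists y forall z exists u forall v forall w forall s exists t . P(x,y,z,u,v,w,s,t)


Quantifier prefix: forall x exists y forall z exists u forall v forall w forall s exists t
Mark each quantifier type:
  U E U E U U U E
Universal count = 5, Existential count = 3
Asked for universal (forall) quantifiers: 5

5


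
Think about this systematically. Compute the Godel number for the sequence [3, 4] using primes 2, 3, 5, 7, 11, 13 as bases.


Encode each element as an exponent of the corresponding prime:
  2^3 = 8
  3^4 = 81
Product = 8 * 81 = 648

648


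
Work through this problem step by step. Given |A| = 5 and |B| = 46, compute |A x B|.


The Cartesian product A x B contains all ordered pairs (a, b).
|A x B| = |A| * |B| = 5 * 46 = 230

230


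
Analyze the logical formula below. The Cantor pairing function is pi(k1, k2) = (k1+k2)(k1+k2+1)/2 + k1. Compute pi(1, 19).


k1 + k2 = 20
(k1+k2)(k1+k2+1)/2 = 20 * 21 / 2 = 210
pi = 210 + 1 = 211

211


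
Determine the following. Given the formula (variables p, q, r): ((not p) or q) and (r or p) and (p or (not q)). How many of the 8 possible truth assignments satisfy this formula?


Evaluate all 8 assignments for p, q, r:
p=0, q=0, r=0: 0
p=0, q=0, r=1: 1
p=0, q=1, r=0: 0
p=0, q=1, r=1: 0
p=1, q=0, r=0: 0
p=1, q=0, r=1: 0
p=1, q=1, r=0: 1
p=1, q=1, r=1: 1
Satisfying count = 3

3


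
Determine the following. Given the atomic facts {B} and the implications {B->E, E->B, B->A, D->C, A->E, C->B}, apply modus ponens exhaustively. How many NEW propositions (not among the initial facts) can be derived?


Initial facts: {B}
Apply modus ponens to closure:
  B and B->E  =>  E
  B and B->A  =>  A
Final known: {A, B, E}
New propositions: {A, E}
Count = 2

2


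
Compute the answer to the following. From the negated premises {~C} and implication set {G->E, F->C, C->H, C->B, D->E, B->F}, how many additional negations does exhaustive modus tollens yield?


Initial negated facts: {~C}
Apply modus tollens to closure:
  ~C and F->C  =>  ~F
  ~F and B->F  =>  ~B
Final negated: {~B, ~C, ~F}
New negations: {~B, ~F}
Count = 2

2


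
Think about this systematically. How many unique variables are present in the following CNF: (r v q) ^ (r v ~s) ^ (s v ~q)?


Identify each variable that appears in the formula.
Variables found: q, r, s
Count = 3

3


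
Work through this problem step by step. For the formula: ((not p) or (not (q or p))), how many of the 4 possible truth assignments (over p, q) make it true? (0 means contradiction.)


Check all 4 assignments:
p=0, q=0: 1
p=0, q=1: 1
p=1, q=0: 0
p=1, q=1: 0
Count of True = 2

2


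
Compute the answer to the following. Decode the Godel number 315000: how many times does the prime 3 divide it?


Factorize 315000 by dividing by 3 repeatedly.
Division steps: 3 divides 315000 exactly 2 time(s).
Exponent of 3 = 2

2


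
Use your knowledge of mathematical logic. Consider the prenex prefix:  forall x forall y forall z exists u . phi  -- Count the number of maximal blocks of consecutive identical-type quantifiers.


Quantifier-type sequence: A A A E  (A=forall, E=exists)
Group into maximal same-type runs:
  Ax3 | Ex1
Number of blocks = 2

2


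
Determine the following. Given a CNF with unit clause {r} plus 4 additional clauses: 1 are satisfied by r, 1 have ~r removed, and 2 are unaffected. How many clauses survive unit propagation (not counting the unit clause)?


Satisfied (removed): 1
Shortened (remain): 1
Unchanged (remain): 2
Remaining = 1 + 2 = 3

3


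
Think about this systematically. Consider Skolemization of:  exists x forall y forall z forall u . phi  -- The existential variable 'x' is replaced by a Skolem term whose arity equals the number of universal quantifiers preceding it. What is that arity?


Quantifier prefix: exists x forall y forall z forall u
'x' is existentially quantified at position 1.
No universal quantifiers precede it.
Skolem function arity = 0 (a Skolem constant)

0


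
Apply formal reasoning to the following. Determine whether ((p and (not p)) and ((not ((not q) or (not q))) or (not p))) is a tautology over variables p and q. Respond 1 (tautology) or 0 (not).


Check all 4 assignments:
p=0, q=0: 0
p=0, q=1: 0
p=1, q=0: 0
p=1, q=1: 0
Satisfying count = 0/4.
Tautology iff count = 4: no.

0


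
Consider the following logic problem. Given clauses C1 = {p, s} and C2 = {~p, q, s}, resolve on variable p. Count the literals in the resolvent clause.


Remove p from C1 and ~p from C2.
C1 remainder: {s}
C2 remainder: {q, s}
Union (resolvent): {q, s}
Resolvent has 2 literal(s).

2


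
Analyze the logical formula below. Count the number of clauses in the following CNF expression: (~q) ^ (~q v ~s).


A CNF formula is a conjunction of clauses.
Clauses are separated by ^.
Counting the conjuncts: 2 clauses.

2


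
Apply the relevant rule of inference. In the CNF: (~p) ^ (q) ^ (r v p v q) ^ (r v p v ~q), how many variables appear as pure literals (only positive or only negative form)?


Check each variable for pure literal status:
p: mixed (not pure)
q: mixed (not pure)
r: pure positive
Pure literal count = 1

1


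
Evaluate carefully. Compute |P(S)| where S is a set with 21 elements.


The power set of a set with n elements has 2^n elements.
|P(S)| = 2^21 = 2097152

2097152


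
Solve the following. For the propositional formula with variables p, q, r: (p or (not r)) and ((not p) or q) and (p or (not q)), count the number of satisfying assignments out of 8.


Evaluate all 8 assignments for p, q, r:
p=0, q=0, r=0: 1
p=0, q=0, r=1: 0
p=0, q=1, r=0: 0
p=0, q=1, r=1: 0
p=1, q=0, r=0: 0
p=1, q=0, r=1: 0
p=1, q=1, r=0: 1
p=1, q=1, r=1: 1
Satisfying count = 3

3


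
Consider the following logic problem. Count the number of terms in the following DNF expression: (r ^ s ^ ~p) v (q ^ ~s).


A DNF formula is a disjunction of terms (conjunctions).
Terms are separated by v.
Counting the disjuncts: 2 terms.

2


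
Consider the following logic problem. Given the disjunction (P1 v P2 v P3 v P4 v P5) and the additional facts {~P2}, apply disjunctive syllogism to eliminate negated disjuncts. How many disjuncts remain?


Original disjuncts (5): P1, P2, P3, P4, P5
Negated (eliminate): ~P2
Remaining disjuncts: P1, P3, P4, P5
Count = 5 - 1 = 4

4


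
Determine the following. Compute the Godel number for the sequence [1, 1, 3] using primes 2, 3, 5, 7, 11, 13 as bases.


Encode each element as an exponent of the corresponding prime:
  2^1 = 2
  3^1 = 3
  5^3 = 125
Product = 2 * 3 * 125 = 750

750


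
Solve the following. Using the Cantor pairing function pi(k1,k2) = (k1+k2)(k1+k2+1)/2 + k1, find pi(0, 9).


k1 + k2 = 9
(k1+k2)(k1+k2+1)/2 = 9 * 10 / 2 = 45
pi = 45 + 0 = 45

45


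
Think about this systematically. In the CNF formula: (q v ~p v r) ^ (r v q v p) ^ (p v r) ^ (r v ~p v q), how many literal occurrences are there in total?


Counting literals in each clause:
Clause 1: 3 literal(s)
Clause 2: 3 literal(s)
Clause 3: 2 literal(s)
Clause 4: 3 literal(s)
Total = 11

11


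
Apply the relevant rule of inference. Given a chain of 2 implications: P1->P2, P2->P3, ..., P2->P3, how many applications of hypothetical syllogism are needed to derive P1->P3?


With 2 implications in a chain connecting 3 propositions:
P1->P2, P2->P3, ..., P2->P3
Steps needed = (number of implications) - 1 = 2 - 1 = 1

1


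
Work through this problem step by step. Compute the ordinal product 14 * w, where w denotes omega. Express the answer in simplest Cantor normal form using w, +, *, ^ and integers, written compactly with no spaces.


Compute 14 * w.
Ordinal * is associative and left-distributive over +, but NOT commutative; for finite n>1, n*w = w but w*n stays w*n.
For finite n>0, n * w = sup{n*k : k<w} = w. So 14 * w = w.
Result = w

w


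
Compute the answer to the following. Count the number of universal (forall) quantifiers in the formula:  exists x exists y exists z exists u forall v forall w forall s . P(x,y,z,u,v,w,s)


Quantifier prefix: exists x exists y exists z exists u forall v forall w forall s
Mark each quantifier type:
  E E E E U U U
Universal count = 3, Existential count = 4
Asked for universal (forall) quantifiers: 3

3


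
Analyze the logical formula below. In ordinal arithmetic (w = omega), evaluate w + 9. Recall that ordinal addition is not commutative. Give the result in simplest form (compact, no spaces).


Compute w + 9.
Ordinal + is associative but NOT commutative; for finite n>0, n + w = w but w + n stays w+n.
w + 9 is already in normal form (a successor ordinal beyond w).
Result = w+9

w+9


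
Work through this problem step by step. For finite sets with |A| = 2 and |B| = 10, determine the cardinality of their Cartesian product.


The Cartesian product A x B contains all ordered pairs (a, b).
|A x B| = |A| * |B| = 2 * 10 = 20

20


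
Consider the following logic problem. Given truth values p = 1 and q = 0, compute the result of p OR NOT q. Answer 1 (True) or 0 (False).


p = 1, q = 0
Operation: p OR NOT q
Evaluate: 1 OR NOT 0 = 1

1


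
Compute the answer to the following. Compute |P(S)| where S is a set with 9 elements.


The power set of a set with n elements has 2^n elements.
|P(S)| = 2^9 = 512

512


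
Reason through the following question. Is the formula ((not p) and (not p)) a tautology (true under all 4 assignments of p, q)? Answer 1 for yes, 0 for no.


Check all 4 assignments:
p=0, q=0: 1
p=0, q=1: 1
p=1, q=0: 0
p=1, q=1: 0
Satisfying count = 2/4.
Tautology iff count = 4: no.

0


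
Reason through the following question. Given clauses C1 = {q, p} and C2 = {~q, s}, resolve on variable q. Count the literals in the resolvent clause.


Remove q from C1 and ~q from C2.
C1 remainder: {p}
C2 remainder: {s}
Union (resolvent): {p, s}
Resolvent has 2 literal(s).

2


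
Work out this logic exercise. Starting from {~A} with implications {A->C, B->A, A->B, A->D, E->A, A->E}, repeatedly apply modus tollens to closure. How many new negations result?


Initial negated facts: {~A}
Apply modus tollens to closure:
  ~A and B->A  =>  ~B
  ~A and E->A  =>  ~E
Final negated: {~A, ~B, ~E}
New negations: {~B, ~E}
Count = 2

2


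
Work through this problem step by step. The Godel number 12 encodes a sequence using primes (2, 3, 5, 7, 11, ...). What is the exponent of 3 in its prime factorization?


Factorize 12 by dividing by 3 repeatedly.
Division steps: 3 divides 12 exactly 1 time(s).
Exponent of 3 = 1

1


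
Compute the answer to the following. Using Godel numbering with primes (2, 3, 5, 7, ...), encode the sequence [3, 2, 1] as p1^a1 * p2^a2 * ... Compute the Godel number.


Encode each element as an exponent of the corresponding prime:
  2^3 = 8
  3^2 = 9
  5^1 = 5
Product = 8 * 9 * 5 = 360

360


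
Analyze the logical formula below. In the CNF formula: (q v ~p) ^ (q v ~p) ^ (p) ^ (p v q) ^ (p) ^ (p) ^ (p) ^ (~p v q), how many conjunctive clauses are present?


A CNF formula is a conjunction of clauses.
Clauses are separated by ^.
Counting the conjuncts: 8 clauses.

8


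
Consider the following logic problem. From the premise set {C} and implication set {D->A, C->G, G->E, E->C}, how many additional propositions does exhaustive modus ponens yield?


Initial facts: {C}
Apply modus ponens to closure:
  C and C->G  =>  G
  G and G->E  =>  E
Final known: {C, E, G}
New propositions: {E, G}
Count = 2

2


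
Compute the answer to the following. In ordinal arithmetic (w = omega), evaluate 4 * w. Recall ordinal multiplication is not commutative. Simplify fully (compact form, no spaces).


Compute 4 * w.
Ordinal * is associative and left-distributive over +, but NOT commutative; for finite n>1, n*w = w but w*n stays w*n.
For finite n>0, n * w = sup{n*k : k<w} = w. So 4 * w = w.
Result = w

w


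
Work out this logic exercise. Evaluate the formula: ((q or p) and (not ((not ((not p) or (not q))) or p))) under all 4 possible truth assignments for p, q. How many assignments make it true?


Check all 4 assignments:
p=0, q=0: 0
p=0, q=1: 1
p=1, q=0: 0
p=1, q=1: 0
Count of True = 1

1


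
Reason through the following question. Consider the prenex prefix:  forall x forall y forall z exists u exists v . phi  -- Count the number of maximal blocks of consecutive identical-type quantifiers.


Quantifier-type sequence: A A A E E  (A=forall, E=exists)
Group into maximal same-type runs:
  Ax3 | Ex2
Number of blocks = 2

2


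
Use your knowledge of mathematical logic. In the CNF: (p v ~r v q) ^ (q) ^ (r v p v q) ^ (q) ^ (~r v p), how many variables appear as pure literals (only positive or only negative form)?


Check each variable for pure literal status:
p: pure positive
q: pure positive
r: mixed (not pure)
Pure literal count = 2

2


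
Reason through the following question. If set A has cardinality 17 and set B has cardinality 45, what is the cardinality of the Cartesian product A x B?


The Cartesian product A x B contains all ordered pairs (a, b).
|A x B| = |A| * |B| = 17 * 45 = 765

765


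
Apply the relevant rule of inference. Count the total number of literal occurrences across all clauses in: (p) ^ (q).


Counting literals in each clause:
Clause 1: 1 literal(s)
Clause 2: 1 literal(s)
Total = 2

2


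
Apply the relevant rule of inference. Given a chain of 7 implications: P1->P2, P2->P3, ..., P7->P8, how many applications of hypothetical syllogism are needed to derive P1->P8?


With 7 implications in a chain connecting 8 propositions:
P1->P2, P2->P3, ..., P7->P8
Steps needed = (number of implications) - 1 = 7 - 1 = 6

6


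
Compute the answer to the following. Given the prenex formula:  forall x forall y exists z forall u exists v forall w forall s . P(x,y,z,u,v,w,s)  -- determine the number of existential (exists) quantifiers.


Quantifier prefix: forall x forall y exists z forall u exists v forall w forall s
Mark each quantifier type:
  U U E U E U U
Universal count = 5, Existential count = 2
Asked for existential (exists) quantifiers: 2

2


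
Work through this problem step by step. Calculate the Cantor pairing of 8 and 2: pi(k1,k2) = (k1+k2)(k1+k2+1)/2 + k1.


k1 + k2 = 10
(k1+k2)(k1+k2+1)/2 = 10 * 11 / 2 = 55
pi = 55 + 8 = 63

63


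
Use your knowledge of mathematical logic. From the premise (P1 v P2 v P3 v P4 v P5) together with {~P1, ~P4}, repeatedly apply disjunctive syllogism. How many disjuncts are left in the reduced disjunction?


Original disjuncts (5): P1, P2, P3, P4, P5
Negated (eliminate): ~P1, ~P4
Remaining disjuncts: P2, P3, P5
Count = 5 - 2 = 3

3


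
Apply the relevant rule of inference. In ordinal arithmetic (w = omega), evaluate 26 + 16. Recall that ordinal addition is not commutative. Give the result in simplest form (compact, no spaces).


Compute 26 + 16.
Ordinal + is associative but NOT commutative; for finite n>0, n + w = w but w + n stays w+n.
Both operands finite; ordinal + agrees with natural +: 26 + 16 = 42.
Result = 42

42


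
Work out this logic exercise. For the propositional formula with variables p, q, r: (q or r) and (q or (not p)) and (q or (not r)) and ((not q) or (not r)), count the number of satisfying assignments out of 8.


Evaluate all 8 assignments for p, q, r:
p=0, q=0, r=0: 0
p=0, q=0, r=1: 0
p=0, q=1, r=0: 1
p=0, q=1, r=1: 0
p=1, q=0, r=0: 0
p=1, q=0, r=1: 0
p=1, q=1, r=0: 1
p=1, q=1, r=1: 0
Satisfying count = 2

2


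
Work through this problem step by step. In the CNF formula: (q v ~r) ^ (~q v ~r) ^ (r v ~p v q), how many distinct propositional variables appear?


Identify each variable that appears in the formula.
Variables found: p, q, r
Count = 3

3


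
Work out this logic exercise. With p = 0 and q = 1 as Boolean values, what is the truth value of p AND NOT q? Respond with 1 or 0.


p = 0, q = 1
Operation: p AND NOT q
Evaluate: 0 AND NOT 1 = 0

0


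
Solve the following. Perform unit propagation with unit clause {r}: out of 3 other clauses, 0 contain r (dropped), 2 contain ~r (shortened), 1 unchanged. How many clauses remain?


Satisfied (removed): 0
Shortened (remain): 2
Unchanged (remain): 1
Remaining = 2 + 1 = 3

3


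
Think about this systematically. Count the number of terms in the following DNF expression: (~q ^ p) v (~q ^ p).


A DNF formula is a disjunction of terms (conjunctions).
Terms are separated by v.
Counting the disjuncts: 2 terms.

2


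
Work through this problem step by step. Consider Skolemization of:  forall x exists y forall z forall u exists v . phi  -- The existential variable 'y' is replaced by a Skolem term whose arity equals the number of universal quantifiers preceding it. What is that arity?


Quantifier prefix: forall x exists y forall z forall u exists v
'y' is existentially quantified at position 2.
Universal variables preceding it: x
Skolem function arity = 1

1


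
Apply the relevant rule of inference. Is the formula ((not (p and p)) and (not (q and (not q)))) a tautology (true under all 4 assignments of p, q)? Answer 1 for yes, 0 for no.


Check all 4 assignments:
p=0, q=0: 1
p=0, q=1: 1
p=1, q=0: 0
p=1, q=1: 0
Satisfying count = 2/4.
Tautology iff count = 4: no.

0


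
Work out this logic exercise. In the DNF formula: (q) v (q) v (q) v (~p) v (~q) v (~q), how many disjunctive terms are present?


A DNF formula is a disjunction of terms (conjunctions).
Terms are separated by v.
Counting the disjuncts: 6 terms.

6


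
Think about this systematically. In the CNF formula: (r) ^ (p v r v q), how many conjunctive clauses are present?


A CNF formula is a conjunction of clauses.
Clauses are separated by ^.
Counting the conjuncts: 2 clauses.

2


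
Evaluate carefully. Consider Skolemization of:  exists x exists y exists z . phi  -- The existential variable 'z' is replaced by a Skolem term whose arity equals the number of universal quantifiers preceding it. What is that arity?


Quantifier prefix: exists x exists y exists z
'z' is existentially quantified at position 3.
No universal quantifiers precede it.
Skolem function arity = 0 (a Skolem constant)

0


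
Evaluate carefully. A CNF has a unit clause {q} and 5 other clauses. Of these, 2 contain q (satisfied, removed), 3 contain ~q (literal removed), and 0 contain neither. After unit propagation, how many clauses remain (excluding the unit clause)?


Satisfied (removed): 2
Shortened (remain): 3
Unchanged (remain): 0
Remaining = 3 + 0 = 3

3


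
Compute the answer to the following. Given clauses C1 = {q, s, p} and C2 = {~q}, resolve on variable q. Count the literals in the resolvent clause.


Remove q from C1 and ~q from C2.
C1 remainder: {s, p}
C2 remainder: {}
Union (resolvent): {p, s}
Resolvent has 2 literal(s).

2


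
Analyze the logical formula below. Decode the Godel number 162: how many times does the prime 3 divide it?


Factorize 162 by dividing by 3 repeatedly.
Division steps: 3 divides 162 exactly 4 time(s).
Exponent of 3 = 4

4


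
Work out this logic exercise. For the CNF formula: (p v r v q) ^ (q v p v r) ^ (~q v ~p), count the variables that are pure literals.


Check each variable for pure literal status:
p: mixed (not pure)
q: mixed (not pure)
r: pure positive
Pure literal count = 1

1


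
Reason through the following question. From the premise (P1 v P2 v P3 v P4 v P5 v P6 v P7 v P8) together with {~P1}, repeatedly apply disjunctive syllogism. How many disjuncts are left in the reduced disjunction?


Original disjuncts (8): P1, P2, P3, P4, P5, P6, P7, P8
Negated (eliminate): ~P1
Remaining disjuncts: P2, P3, P4, P5, P6, P7, P8
Count = 8 - 1 = 7

7
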